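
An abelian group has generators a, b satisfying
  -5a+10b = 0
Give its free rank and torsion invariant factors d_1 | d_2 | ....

rank_ℚ(R)=1; free=2−1=1
SNF(R) diag = [5] → torsion [5]

Answer: M ≅ ℤ^1 ⊕ ℤ/5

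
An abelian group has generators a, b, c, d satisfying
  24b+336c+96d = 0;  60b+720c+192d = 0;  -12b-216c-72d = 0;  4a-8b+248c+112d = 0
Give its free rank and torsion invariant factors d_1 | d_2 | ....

rank_ℚ(R)=4; free=4−4=0
SNF(R) diag = [4, 12, 24, 48] → torsion [4, 12, 24, 48]

Answer: M ≅ ℤ/4 ⊕ ℤ/12 ⊕ ℤ/24 ⊕ ℤ/48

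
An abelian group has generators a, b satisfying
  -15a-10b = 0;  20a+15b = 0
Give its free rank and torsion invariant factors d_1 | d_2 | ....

Answer: M ≅ ℤ/5 ⊕ ℤ/5

Derivation:
rank_ℚ(R)=2; free=2−2=0
SNF(R) diag = [5, 5] → torsion [5, 5]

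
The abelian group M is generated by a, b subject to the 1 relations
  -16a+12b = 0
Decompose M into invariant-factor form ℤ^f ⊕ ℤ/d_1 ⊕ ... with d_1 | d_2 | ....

Answer: M ≅ ℤ^1 ⊕ ℤ/4

Derivation:
rank_ℚ(R)=1; free=2−1=1
SNF(R) diag = [4] → torsion [4]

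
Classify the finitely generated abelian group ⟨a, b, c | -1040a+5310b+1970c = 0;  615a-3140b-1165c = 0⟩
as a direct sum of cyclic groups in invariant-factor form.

Answer: M ≅ ℤ^1 ⊕ ℤ/5 ⊕ ℤ/10

Derivation:
rank_ℚ(R)=2; free=3−2=1
SNF(R) diag = [5, 10] → torsion [5, 10]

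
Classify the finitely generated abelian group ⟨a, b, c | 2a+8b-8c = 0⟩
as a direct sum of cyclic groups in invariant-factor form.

rank_ℚ(R)=1; free=3−1=2
SNF(R) diag = [2] → torsion [2]

Answer: M ≅ ℤ^2 ⊕ ℤ/2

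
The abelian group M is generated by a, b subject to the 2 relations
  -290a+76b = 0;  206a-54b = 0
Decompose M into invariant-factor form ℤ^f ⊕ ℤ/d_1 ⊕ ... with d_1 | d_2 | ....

Answer: M ≅ ℤ/2 ⊕ ℤ/2

Derivation:
rank_ℚ(R)=2; free=2−2=0
SNF(R) diag = [2, 2] → torsion [2, 2]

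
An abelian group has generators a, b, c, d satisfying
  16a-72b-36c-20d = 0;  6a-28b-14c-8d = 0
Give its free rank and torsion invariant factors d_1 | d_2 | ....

Answer: M ≅ ℤ^2 ⊕ ℤ/2 ⊕ ℤ/4

Derivation:
rank_ℚ(R)=2; free=4−2=2
SNF(R) diag = [2, 4] → torsion [2, 4]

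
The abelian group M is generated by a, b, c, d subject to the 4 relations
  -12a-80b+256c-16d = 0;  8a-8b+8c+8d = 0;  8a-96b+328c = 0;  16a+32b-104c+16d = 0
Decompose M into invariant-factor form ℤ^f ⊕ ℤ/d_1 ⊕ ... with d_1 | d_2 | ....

Answer: M ≅ ℤ/4 ⊕ ℤ/8 ⊕ ℤ/24 ⊕ ℤ/48

Derivation:
rank_ℚ(R)=4; free=4−4=0
SNF(R) diag = [4, 8, 24, 48] → torsion [4, 8, 24, 48]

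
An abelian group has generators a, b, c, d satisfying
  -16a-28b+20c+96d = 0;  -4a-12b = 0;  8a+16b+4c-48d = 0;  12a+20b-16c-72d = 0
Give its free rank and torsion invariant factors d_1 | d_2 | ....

rank_ℚ(R)=4; free=4−4=0
SNF(R) diag = [4, 4, 12, 24] → torsion [4, 4, 12, 24]

Answer: M ≅ ℤ/4 ⊕ ℤ/4 ⊕ ℤ/12 ⊕ ℤ/24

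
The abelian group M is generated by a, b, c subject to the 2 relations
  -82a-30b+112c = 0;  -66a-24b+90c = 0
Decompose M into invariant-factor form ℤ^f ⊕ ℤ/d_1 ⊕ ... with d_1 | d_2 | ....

Answer: M ≅ ℤ^1 ⊕ ℤ/2 ⊕ ℤ/6

Derivation:
rank_ℚ(R)=2; free=3−2=1
SNF(R) diag = [2, 6] → torsion [2, 6]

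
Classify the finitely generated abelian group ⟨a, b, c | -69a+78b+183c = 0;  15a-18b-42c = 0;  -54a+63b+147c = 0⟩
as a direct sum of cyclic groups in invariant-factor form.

rank_ℚ(R)=3; free=3−3=0
SNF(R) diag = [3, 3, 3] → torsion [3, 3, 3]

Answer: M ≅ ℤ/3 ⊕ ℤ/3 ⊕ ℤ/3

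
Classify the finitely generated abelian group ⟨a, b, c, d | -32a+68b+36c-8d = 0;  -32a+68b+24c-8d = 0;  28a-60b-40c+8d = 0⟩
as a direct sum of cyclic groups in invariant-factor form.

rank_ℚ(R)=3; free=4−3=1
SNF(R) diag = [4, 4, 12] → torsion [4, 4, 12]

Answer: M ≅ ℤ^1 ⊕ ℤ/4 ⊕ ℤ/4 ⊕ ℤ/12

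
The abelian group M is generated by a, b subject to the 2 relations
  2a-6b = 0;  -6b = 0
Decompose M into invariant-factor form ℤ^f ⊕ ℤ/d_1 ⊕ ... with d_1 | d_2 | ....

Answer: M ≅ ℤ/2 ⊕ ℤ/6

Derivation:
rank_ℚ(R)=2; free=2−2=0
SNF(R) diag = [2, 6] → torsion [2, 6]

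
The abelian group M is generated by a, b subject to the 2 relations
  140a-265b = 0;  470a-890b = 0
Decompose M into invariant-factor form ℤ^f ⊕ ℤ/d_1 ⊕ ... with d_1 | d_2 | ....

Answer: M ≅ ℤ/5 ⊕ ℤ/10

Derivation:
rank_ℚ(R)=2; free=2−2=0
SNF(R) diag = [5, 10] → torsion [5, 10]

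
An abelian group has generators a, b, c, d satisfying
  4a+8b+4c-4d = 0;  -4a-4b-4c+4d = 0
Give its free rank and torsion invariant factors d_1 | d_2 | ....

rank_ℚ(R)=2; free=4−2=2
SNF(R) diag = [4, 4] → torsion [4, 4]

Answer: M ≅ ℤ^2 ⊕ ℤ/4 ⊕ ℤ/4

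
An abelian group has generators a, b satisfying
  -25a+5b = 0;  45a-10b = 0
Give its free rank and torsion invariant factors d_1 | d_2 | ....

Answer: M ≅ ℤ/5 ⊕ ℤ/5

Derivation:
rank_ℚ(R)=2; free=2−2=0
SNF(R) diag = [5, 5] → torsion [5, 5]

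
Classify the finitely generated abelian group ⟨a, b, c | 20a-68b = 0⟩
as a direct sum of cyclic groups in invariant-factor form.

Answer: M ≅ ℤ^2 ⊕ ℤ/4

Derivation:
rank_ℚ(R)=1; free=3−1=2
SNF(R) diag = [4] → torsion [4]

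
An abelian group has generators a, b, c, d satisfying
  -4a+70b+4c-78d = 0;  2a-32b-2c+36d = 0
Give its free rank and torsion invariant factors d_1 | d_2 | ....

rank_ℚ(R)=2; free=4−2=2
SNF(R) diag = [2, 6] → torsion [2, 6]

Answer: M ≅ ℤ^2 ⊕ ℤ/2 ⊕ ℤ/6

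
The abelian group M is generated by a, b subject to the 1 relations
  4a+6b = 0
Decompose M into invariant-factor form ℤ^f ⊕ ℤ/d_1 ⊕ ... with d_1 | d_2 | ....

Answer: M ≅ ℤ^1 ⊕ ℤ/2

Derivation:
rank_ℚ(R)=1; free=2−1=1
SNF(R) diag = [2] → torsion [2]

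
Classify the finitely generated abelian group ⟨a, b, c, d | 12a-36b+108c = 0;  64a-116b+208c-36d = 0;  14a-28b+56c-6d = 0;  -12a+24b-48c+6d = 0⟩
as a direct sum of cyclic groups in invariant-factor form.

rank_ℚ(R)=4; free=4−4=0
SNF(R) diag = [2, 6, 12, 12] → torsion [2, 6, 12, 12]

Answer: M ≅ ℤ/2 ⊕ ℤ/6 ⊕ ℤ/12 ⊕ ℤ/12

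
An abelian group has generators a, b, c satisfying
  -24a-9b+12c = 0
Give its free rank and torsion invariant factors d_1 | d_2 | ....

rank_ℚ(R)=1; free=3−1=2
SNF(R) diag = [3] → torsion [3]

Answer: M ≅ ℤ^2 ⊕ ℤ/3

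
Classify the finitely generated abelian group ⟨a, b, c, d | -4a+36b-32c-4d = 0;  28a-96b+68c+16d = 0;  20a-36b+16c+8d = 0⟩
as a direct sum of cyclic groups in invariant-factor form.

rank_ℚ(R)=3; free=4−3=1
SNF(R) diag = [4, 12, 12] → torsion [4, 12, 12]

Answer: M ≅ ℤ^1 ⊕ ℤ/4 ⊕ ℤ/12 ⊕ ℤ/12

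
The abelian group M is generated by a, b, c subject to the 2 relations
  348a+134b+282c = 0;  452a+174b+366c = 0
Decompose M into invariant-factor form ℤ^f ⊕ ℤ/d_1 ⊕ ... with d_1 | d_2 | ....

rank_ℚ(R)=2; free=3−2=1
SNF(R) diag = [2, 4] → torsion [2, 4]

Answer: M ≅ ℤ^1 ⊕ ℤ/2 ⊕ ℤ/4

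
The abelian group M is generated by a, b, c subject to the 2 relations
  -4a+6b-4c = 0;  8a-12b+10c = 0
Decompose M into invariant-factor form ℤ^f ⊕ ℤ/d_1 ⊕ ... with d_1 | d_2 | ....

Answer: M ≅ ℤ^1 ⊕ ℤ/2 ⊕ ℤ/2

Derivation:
rank_ℚ(R)=2; free=3−2=1
SNF(R) diag = [2, 2] → torsion [2, 2]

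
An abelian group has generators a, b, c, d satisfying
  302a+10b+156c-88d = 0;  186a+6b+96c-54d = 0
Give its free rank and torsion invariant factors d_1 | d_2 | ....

rank_ℚ(R)=2; free=4−2=2
SNF(R) diag = [2, 6] → torsion [2, 6]

Answer: M ≅ ℤ^2 ⊕ ℤ/2 ⊕ ℤ/6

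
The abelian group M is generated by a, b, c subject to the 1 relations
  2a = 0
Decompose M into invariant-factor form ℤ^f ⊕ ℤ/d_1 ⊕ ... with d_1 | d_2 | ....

Answer: M ≅ ℤ^2 ⊕ ℤ/2

Derivation:
rank_ℚ(R)=1; free=3−1=2
SNF(R) diag = [2] → torsion [2]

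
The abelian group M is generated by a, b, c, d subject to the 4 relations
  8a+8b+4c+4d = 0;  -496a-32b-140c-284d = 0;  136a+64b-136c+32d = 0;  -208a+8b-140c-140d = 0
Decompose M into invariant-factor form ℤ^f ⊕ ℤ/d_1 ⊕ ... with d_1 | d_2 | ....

rank_ℚ(R)=4; free=4−4=0
SNF(R) diag = [4, 8, 24, 72] → torsion [4, 8, 24, 72]

Answer: M ≅ ℤ/4 ⊕ ℤ/8 ⊕ ℤ/24 ⊕ ℤ/72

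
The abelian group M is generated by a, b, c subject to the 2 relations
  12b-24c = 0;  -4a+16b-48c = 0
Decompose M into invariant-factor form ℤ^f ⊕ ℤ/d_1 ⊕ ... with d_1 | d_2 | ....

Answer: M ≅ ℤ^1 ⊕ ℤ/4 ⊕ ℤ/12

Derivation:
rank_ℚ(R)=2; free=3−2=1
SNF(R) diag = [4, 12] → torsion [4, 12]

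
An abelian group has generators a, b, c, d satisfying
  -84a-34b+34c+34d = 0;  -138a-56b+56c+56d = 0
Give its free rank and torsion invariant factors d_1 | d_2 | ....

Answer: M ≅ ℤ^2 ⊕ ℤ/2 ⊕ ℤ/6

Derivation:
rank_ℚ(R)=2; free=4−2=2
SNF(R) diag = [2, 6] → torsion [2, 6]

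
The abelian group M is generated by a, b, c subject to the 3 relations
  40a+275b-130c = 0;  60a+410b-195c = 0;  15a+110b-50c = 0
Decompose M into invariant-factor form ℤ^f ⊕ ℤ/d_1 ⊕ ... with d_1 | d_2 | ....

rank_ℚ(R)=3; free=3−3=0
SNF(R) diag = [5, 5, 5] → torsion [5, 5, 5]

Answer: M ≅ ℤ/5 ⊕ ℤ/5 ⊕ ℤ/5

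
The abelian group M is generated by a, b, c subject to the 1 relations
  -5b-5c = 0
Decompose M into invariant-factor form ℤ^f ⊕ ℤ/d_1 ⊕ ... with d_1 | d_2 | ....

Answer: M ≅ ℤ^2 ⊕ ℤ/5

Derivation:
rank_ℚ(R)=1; free=3−1=2
SNF(R) diag = [5] → torsion [5]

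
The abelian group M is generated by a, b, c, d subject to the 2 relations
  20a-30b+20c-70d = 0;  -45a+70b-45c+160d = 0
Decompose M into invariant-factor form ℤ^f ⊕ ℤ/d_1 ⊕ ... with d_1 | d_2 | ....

rank_ℚ(R)=2; free=4−2=2
SNF(R) diag = [5, 10] → torsion [5, 10]

Answer: M ≅ ℤ^2 ⊕ ℤ/5 ⊕ ℤ/10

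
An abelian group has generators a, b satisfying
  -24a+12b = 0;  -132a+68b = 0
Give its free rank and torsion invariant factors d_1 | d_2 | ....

rank_ℚ(R)=2; free=2−2=0
SNF(R) diag = [4, 12] → torsion [4, 12]

Answer: M ≅ ℤ/4 ⊕ ℤ/12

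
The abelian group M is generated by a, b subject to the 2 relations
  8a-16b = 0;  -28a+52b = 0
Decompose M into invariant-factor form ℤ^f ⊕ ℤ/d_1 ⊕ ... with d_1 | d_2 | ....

Answer: M ≅ ℤ/4 ⊕ ℤ/8

Derivation:
rank_ℚ(R)=2; free=2−2=0
SNF(R) diag = [4, 8] → torsion [4, 8]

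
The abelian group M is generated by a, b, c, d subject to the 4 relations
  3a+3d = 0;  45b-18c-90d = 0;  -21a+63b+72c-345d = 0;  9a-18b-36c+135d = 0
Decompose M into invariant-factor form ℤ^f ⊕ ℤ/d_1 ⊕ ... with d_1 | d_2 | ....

Answer: M ≅ ℤ/3 ⊕ ℤ/9 ⊕ ℤ/18 ⊕ ℤ/54

Derivation:
rank_ℚ(R)=4; free=4−4=0
SNF(R) diag = [3, 9, 18, 54] → torsion [3, 9, 18, 54]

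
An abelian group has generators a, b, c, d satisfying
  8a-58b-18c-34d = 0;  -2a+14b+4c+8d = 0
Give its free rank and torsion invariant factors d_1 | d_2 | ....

rank_ℚ(R)=2; free=4−2=2
SNF(R) diag = [2, 2] → torsion [2, 2]

Answer: M ≅ ℤ^2 ⊕ ℤ/2 ⊕ ℤ/2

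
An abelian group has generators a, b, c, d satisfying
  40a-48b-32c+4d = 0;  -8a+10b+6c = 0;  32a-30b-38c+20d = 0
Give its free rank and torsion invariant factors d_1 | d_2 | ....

Answer: M ≅ ℤ^1 ⊕ ℤ/2 ⊕ ℤ/4 ⊕ ℤ/4

Derivation:
rank_ℚ(R)=3; free=4−3=1
SNF(R) diag = [2, 4, 4] → torsion [2, 4, 4]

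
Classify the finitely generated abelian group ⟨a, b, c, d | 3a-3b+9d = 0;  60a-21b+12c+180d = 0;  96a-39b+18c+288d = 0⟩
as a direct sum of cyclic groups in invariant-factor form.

rank_ℚ(R)=3; free=4−3=1
SNF(R) diag = [3, 3, 6] → torsion [3, 3, 6]

Answer: M ≅ ℤ^1 ⊕ ℤ/3 ⊕ ℤ/3 ⊕ ℤ/6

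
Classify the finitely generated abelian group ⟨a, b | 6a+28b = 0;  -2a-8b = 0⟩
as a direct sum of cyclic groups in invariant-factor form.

Answer: M ≅ ℤ/2 ⊕ ℤ/4

Derivation:
rank_ℚ(R)=2; free=2−2=0
SNF(R) diag = [2, 4] → torsion [2, 4]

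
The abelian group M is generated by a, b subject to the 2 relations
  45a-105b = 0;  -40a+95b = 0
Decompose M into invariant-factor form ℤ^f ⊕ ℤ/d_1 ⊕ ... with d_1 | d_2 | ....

Answer: M ≅ ℤ/5 ⊕ ℤ/15

Derivation:
rank_ℚ(R)=2; free=2−2=0
SNF(R) diag = [5, 15] → torsion [5, 15]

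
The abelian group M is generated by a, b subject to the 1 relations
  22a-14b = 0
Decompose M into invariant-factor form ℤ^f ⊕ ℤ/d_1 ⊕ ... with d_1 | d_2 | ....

rank_ℚ(R)=1; free=2−1=1
SNF(R) diag = [2] → torsion [2]

Answer: M ≅ ℤ^1 ⊕ ℤ/2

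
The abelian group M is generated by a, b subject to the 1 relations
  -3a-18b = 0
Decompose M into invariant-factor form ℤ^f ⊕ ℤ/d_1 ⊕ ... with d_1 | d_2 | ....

Answer: M ≅ ℤ^1 ⊕ ℤ/3

Derivation:
rank_ℚ(R)=1; free=2−1=1
SNF(R) diag = [3] → torsion [3]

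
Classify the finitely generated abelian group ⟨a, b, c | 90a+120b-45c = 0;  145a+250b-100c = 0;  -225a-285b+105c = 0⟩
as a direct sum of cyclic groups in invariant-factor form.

Answer: M ≅ ℤ/5 ⊕ ℤ/15 ⊕ ℤ/15

Derivation:
rank_ℚ(R)=3; free=3−3=0
SNF(R) diag = [5, 15, 15] → torsion [5, 15, 15]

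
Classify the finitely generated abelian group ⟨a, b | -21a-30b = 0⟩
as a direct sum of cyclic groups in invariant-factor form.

Answer: M ≅ ℤ^1 ⊕ ℤ/3

Derivation:
rank_ℚ(R)=1; free=2−1=1
SNF(R) diag = [3] → torsion [3]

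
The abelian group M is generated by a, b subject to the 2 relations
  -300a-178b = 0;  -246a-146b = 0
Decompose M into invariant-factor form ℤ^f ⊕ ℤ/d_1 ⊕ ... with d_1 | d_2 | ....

rank_ℚ(R)=2; free=2−2=0
SNF(R) diag = [2, 6] → torsion [2, 6]

Answer: M ≅ ℤ/2 ⊕ ℤ/6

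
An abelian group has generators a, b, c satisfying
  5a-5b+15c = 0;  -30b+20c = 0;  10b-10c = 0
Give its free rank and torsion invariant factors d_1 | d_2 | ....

Answer: M ≅ ℤ/5 ⊕ ℤ/10 ⊕ ℤ/10

Derivation:
rank_ℚ(R)=3; free=3−3=0
SNF(R) diag = [5, 10, 10] → torsion [5, 10, 10]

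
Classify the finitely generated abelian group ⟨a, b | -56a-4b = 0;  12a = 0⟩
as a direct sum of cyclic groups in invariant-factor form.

rank_ℚ(R)=2; free=2−2=0
SNF(R) diag = [4, 12] → torsion [4, 12]

Answer: M ≅ ℤ/4 ⊕ ℤ/12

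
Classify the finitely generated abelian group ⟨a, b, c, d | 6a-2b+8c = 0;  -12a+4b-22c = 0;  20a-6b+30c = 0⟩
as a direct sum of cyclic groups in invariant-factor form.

rank_ℚ(R)=3; free=4−3=1
SNF(R) diag = [2, 2, 6] → torsion [2, 2, 6]

Answer: M ≅ ℤ^1 ⊕ ℤ/2 ⊕ ℤ/2 ⊕ ℤ/6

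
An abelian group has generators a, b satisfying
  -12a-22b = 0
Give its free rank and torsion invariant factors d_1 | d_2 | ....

Answer: M ≅ ℤ^1 ⊕ ℤ/2

Derivation:
rank_ℚ(R)=1; free=2−1=1
SNF(R) diag = [2] → torsion [2]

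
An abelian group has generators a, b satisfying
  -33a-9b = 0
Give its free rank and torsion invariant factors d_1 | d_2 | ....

rank_ℚ(R)=1; free=2−1=1
SNF(R) diag = [3] → torsion [3]

Answer: M ≅ ℤ^1 ⊕ ℤ/3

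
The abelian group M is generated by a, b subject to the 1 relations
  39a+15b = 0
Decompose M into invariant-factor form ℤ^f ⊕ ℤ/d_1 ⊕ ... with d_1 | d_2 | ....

rank_ℚ(R)=1; free=2−1=1
SNF(R) diag = [3] → torsion [3]

Answer: M ≅ ℤ^1 ⊕ ℤ/3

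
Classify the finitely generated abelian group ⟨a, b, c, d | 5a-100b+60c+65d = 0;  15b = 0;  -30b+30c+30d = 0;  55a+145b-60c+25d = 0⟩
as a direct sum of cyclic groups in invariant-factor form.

rank_ℚ(R)=4; free=4−4=0
SNF(R) diag = [5, 15, 30, 30] → torsion [5, 15, 30, 30]

Answer: M ≅ ℤ/5 ⊕ ℤ/15 ⊕ ℤ/30 ⊕ ℤ/30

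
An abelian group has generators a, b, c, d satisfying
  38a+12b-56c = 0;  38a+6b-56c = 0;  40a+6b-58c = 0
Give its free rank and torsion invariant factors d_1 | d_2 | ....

rank_ℚ(R)=3; free=4−3=1
SNF(R) diag = [2, 6, 18] → torsion [2, 6, 18]

Answer: M ≅ ℤ^1 ⊕ ℤ/2 ⊕ ℤ/6 ⊕ ℤ/18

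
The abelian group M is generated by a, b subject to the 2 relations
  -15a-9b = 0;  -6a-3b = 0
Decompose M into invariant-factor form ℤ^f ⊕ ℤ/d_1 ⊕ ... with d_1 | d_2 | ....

rank_ℚ(R)=2; free=2−2=0
SNF(R) diag = [3, 3] → torsion [3, 3]

Answer: M ≅ ℤ/3 ⊕ ℤ/3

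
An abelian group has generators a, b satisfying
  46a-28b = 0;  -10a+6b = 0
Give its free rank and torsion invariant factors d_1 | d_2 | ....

rank_ℚ(R)=2; free=2−2=0
SNF(R) diag = [2, 2] → torsion [2, 2]

Answer: M ≅ ℤ/2 ⊕ ℤ/2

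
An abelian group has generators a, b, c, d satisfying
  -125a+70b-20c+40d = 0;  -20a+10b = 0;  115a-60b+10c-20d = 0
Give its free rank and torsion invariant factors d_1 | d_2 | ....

rank_ℚ(R)=3; free=4−3=1
SNF(R) diag = [5, 10, 10] → torsion [5, 10, 10]

Answer: M ≅ ℤ^1 ⊕ ℤ/5 ⊕ ℤ/10 ⊕ ℤ/10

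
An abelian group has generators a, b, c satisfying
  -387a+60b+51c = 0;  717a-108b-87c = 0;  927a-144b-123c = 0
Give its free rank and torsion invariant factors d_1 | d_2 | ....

rank_ℚ(R)=3; free=3−3=0
SNF(R) diag = [3, 6, 12] → torsion [3, 6, 12]

Answer: M ≅ ℤ/3 ⊕ ℤ/6 ⊕ ℤ/12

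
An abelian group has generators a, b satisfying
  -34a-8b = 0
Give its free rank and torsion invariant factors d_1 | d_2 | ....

rank_ℚ(R)=1; free=2−1=1
SNF(R) diag = [2] → torsion [2]

Answer: M ≅ ℤ^1 ⊕ ℤ/2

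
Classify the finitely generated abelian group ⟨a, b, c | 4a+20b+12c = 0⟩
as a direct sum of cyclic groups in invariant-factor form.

Answer: M ≅ ℤ^2 ⊕ ℤ/4

Derivation:
rank_ℚ(R)=1; free=3−1=2
SNF(R) diag = [4] → torsion [4]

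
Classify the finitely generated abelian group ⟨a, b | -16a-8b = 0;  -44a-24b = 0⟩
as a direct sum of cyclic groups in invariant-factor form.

Answer: M ≅ ℤ/4 ⊕ ℤ/8

Derivation:
rank_ℚ(R)=2; free=2−2=0
SNF(R) diag = [4, 8] → torsion [4, 8]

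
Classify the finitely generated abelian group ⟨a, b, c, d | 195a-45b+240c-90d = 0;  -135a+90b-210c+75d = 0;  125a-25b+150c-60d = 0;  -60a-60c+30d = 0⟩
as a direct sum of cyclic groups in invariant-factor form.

Answer: M ≅ ℤ/5 ⊕ ℤ/15 ⊕ ℤ/30 ⊕ ℤ/30

Derivation:
rank_ℚ(R)=4; free=4−4=0
SNF(R) diag = [5, 15, 30, 30] → torsion [5, 15, 30, 30]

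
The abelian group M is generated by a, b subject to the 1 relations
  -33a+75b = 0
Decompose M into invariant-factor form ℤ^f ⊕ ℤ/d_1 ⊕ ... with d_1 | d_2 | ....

Answer: M ≅ ℤ^1 ⊕ ℤ/3

Derivation:
rank_ℚ(R)=1; free=2−1=1
SNF(R) diag = [3] → torsion [3]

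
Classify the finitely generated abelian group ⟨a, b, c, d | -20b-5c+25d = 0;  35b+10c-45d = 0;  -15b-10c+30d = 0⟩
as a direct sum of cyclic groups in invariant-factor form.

rank_ℚ(R)=3; free=4−3=1
SNF(R) diag = [5, 5, 5] → torsion [5, 5, 5]

Answer: M ≅ ℤ^1 ⊕ ℤ/5 ⊕ ℤ/5 ⊕ ℤ/5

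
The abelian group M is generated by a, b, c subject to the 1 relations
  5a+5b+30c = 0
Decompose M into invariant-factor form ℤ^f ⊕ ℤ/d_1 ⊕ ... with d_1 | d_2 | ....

Answer: M ≅ ℤ^2 ⊕ ℤ/5

Derivation:
rank_ℚ(R)=1; free=3−1=2
SNF(R) diag = [5] → torsion [5]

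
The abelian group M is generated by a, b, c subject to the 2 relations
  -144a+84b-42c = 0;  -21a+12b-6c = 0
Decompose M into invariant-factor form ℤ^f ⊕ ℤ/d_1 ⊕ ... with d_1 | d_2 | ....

rank_ℚ(R)=2; free=3−2=1
SNF(R) diag = [3, 6] → torsion [3, 6]

Answer: M ≅ ℤ^1 ⊕ ℤ/3 ⊕ ℤ/6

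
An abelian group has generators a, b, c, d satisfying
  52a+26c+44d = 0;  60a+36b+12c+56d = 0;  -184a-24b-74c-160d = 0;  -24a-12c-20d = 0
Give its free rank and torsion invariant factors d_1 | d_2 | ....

Answer: M ≅ ℤ/2 ⊕ ℤ/4 ⊕ ℤ/12 ⊕ ℤ/36

Derivation:
rank_ℚ(R)=4; free=4−4=0
SNF(R) diag = [2, 4, 12, 36] → torsion [2, 4, 12, 36]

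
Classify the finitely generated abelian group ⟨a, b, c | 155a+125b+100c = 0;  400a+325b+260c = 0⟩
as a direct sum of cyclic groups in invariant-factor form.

rank_ℚ(R)=2; free=3−2=1
SNF(R) diag = [5, 15] → torsion [5, 15]

Answer: M ≅ ℤ^1 ⊕ ℤ/5 ⊕ ℤ/15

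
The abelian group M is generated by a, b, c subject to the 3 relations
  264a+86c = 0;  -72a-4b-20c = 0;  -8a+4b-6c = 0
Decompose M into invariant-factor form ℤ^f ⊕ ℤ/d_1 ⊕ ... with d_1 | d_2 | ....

rank_ℚ(R)=3; free=3−3=0
SNF(R) diag = [2, 4, 8] → torsion [2, 4, 8]

Answer: M ≅ ℤ/2 ⊕ ℤ/4 ⊕ ℤ/8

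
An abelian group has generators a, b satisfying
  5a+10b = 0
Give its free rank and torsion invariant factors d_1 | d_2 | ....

Answer: M ≅ ℤ^1 ⊕ ℤ/5

Derivation:
rank_ℚ(R)=1; free=2−1=1
SNF(R) diag = [5] → torsion [5]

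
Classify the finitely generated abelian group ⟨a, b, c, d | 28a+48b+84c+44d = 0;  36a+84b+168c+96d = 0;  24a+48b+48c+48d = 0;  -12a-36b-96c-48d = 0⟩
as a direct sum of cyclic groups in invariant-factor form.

rank_ℚ(R)=4; free=4−4=0
SNF(R) diag = [4, 12, 24, 24] → torsion [4, 12, 24, 24]

Answer: M ≅ ℤ/4 ⊕ ℤ/12 ⊕ ℤ/24 ⊕ ℤ/24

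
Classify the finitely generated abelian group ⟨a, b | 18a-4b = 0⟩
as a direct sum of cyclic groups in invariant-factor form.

Answer: M ≅ ℤ^1 ⊕ ℤ/2

Derivation:
rank_ℚ(R)=1; free=2−1=1
SNF(R) diag = [2] → torsion [2]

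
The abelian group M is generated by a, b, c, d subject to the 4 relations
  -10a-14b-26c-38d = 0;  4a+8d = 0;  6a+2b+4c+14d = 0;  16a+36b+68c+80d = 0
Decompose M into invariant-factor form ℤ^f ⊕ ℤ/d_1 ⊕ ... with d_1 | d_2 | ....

Answer: M ≅ ℤ/2 ⊕ ℤ/2 ⊕ ℤ/4 ⊕ ℤ/4

Derivation:
rank_ℚ(R)=4; free=4−4=0
SNF(R) diag = [2, 2, 4, 4] → torsion [2, 2, 4, 4]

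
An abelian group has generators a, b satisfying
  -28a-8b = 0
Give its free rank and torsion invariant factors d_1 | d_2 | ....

rank_ℚ(R)=1; free=2−1=1
SNF(R) diag = [4] → torsion [4]

Answer: M ≅ ℤ^1 ⊕ ℤ/4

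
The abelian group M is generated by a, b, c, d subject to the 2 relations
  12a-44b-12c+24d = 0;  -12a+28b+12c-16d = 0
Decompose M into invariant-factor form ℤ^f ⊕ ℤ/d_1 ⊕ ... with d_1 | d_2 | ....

Answer: M ≅ ℤ^2 ⊕ ℤ/4 ⊕ ℤ/8

Derivation:
rank_ℚ(R)=2; free=4−2=2
SNF(R) diag = [4, 8] → torsion [4, 8]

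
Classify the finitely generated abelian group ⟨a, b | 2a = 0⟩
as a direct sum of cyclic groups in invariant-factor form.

rank_ℚ(R)=1; free=2−1=1
SNF(R) diag = [2] → torsion [2]

Answer: M ≅ ℤ^1 ⊕ ℤ/2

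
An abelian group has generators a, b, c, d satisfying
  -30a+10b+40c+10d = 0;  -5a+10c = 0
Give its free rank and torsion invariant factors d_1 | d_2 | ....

Answer: M ≅ ℤ^2 ⊕ ℤ/5 ⊕ ℤ/10

Derivation:
rank_ℚ(R)=2; free=4−2=2
SNF(R) diag = [5, 10] → torsion [5, 10]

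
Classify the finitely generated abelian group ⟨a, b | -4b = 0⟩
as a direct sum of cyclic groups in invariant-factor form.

Answer: M ≅ ℤ^1 ⊕ ℤ/4

Derivation:
rank_ℚ(R)=1; free=2−1=1
SNF(R) diag = [4] → torsion [4]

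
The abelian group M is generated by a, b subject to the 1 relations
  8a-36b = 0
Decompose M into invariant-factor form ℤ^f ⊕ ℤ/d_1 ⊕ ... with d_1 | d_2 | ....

rank_ℚ(R)=1; free=2−1=1
SNF(R) diag = [4] → torsion [4]

Answer: M ≅ ℤ^1 ⊕ ℤ/4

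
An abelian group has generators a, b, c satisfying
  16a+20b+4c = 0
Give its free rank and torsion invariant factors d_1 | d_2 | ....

rank_ℚ(R)=1; free=3−1=2
SNF(R) diag = [4] → torsion [4]

Answer: M ≅ ℤ^2 ⊕ ℤ/4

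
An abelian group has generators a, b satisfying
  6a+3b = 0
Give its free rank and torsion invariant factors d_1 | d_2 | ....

Answer: M ≅ ℤ^1 ⊕ ℤ/3

Derivation:
rank_ℚ(R)=1; free=2−1=1
SNF(R) diag = [3] → torsion [3]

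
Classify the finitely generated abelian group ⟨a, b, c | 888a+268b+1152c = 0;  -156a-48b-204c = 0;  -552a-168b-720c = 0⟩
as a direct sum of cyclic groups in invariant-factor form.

rank_ℚ(R)=3; free=3−3=0
SNF(R) diag = [4, 12, 24] → torsion [4, 12, 24]

Answer: M ≅ ℤ/4 ⊕ ℤ/12 ⊕ ℤ/24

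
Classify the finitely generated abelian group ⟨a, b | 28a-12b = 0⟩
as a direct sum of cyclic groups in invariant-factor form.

Answer: M ≅ ℤ^1 ⊕ ℤ/4

Derivation:
rank_ℚ(R)=1; free=2−1=1
SNF(R) diag = [4] → torsion [4]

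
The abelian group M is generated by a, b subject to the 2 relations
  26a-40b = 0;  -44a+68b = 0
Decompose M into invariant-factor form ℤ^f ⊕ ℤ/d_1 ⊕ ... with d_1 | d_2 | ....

rank_ℚ(R)=2; free=2−2=0
SNF(R) diag = [2, 4] → torsion [2, 4]

Answer: M ≅ ℤ/2 ⊕ ℤ/4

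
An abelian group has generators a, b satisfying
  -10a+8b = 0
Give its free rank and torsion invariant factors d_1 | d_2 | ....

Answer: M ≅ ℤ^1 ⊕ ℤ/2

Derivation:
rank_ℚ(R)=1; free=2−1=1
SNF(R) diag = [2] → torsion [2]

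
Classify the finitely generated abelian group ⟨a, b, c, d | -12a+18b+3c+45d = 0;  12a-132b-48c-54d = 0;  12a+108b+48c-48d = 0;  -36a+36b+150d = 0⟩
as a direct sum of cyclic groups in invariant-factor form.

Answer: M ≅ ℤ/3 ⊕ ℤ/6 ⊕ ℤ/12 ⊕ ℤ/24

Derivation:
rank_ℚ(R)=4; free=4−4=0
SNF(R) diag = [3, 6, 12, 24] → torsion [3, 6, 12, 24]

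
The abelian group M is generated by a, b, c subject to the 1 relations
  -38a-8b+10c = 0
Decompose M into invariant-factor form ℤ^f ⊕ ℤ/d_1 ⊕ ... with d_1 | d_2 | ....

Answer: M ≅ ℤ^2 ⊕ ℤ/2

Derivation:
rank_ℚ(R)=1; free=3−1=2
SNF(R) diag = [2] → torsion [2]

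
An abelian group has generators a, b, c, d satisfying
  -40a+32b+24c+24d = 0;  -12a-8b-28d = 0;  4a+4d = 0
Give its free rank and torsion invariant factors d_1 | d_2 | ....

Answer: M ≅ ℤ^1 ⊕ ℤ/4 ⊕ ℤ/8 ⊕ ℤ/24

Derivation:
rank_ℚ(R)=3; free=4−3=1
SNF(R) diag = [4, 8, 24] → torsion [4, 8, 24]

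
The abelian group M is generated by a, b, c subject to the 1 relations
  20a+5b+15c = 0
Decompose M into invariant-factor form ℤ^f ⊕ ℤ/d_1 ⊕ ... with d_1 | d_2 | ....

Answer: M ≅ ℤ^2 ⊕ ℤ/5

Derivation:
rank_ℚ(R)=1; free=3−1=2
SNF(R) diag = [5] → torsion [5]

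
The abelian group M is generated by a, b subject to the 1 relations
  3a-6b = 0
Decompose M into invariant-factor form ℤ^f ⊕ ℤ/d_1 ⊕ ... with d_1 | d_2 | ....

rank_ℚ(R)=1; free=2−1=1
SNF(R) diag = [3] → torsion [3]

Answer: M ≅ ℤ^1 ⊕ ℤ/3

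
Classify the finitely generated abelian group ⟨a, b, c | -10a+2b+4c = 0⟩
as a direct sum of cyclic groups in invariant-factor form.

rank_ℚ(R)=1; free=3−1=2
SNF(R) diag = [2] → torsion [2]

Answer: M ≅ ℤ^2 ⊕ ℤ/2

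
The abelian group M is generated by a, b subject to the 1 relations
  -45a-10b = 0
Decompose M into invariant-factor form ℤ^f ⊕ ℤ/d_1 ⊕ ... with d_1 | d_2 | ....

Answer: M ≅ ℤ^1 ⊕ ℤ/5

Derivation:
rank_ℚ(R)=1; free=2−1=1
SNF(R) diag = [5] → torsion [5]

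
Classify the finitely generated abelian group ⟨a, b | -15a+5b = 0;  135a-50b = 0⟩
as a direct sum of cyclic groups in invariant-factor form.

rank_ℚ(R)=2; free=2−2=0
SNF(R) diag = [5, 15] → torsion [5, 15]

Answer: M ≅ ℤ/5 ⊕ ℤ/15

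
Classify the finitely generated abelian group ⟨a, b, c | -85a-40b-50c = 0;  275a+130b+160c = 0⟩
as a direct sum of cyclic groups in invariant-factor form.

rank_ℚ(R)=2; free=3−2=1
SNF(R) diag = [5, 10] → torsion [5, 10]

Answer: M ≅ ℤ^1 ⊕ ℤ/5 ⊕ ℤ/10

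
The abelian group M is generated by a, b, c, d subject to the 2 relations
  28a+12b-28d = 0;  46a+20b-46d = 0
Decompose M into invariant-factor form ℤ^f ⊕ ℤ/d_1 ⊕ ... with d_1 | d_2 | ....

rank_ℚ(R)=2; free=4−2=2
SNF(R) diag = [2, 4] → torsion [2, 4]

Answer: M ≅ ℤ^2 ⊕ ℤ/2 ⊕ ℤ/4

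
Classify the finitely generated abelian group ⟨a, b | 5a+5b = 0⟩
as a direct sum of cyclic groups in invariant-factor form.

Answer: M ≅ ℤ^1 ⊕ ℤ/5

Derivation:
rank_ℚ(R)=1; free=2−1=1
SNF(R) diag = [5] → torsion [5]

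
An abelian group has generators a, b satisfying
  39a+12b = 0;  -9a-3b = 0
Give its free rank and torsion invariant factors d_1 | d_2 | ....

Answer: M ≅ ℤ/3 ⊕ ℤ/3

Derivation:
rank_ℚ(R)=2; free=2−2=0
SNF(R) diag = [3, 3] → torsion [3, 3]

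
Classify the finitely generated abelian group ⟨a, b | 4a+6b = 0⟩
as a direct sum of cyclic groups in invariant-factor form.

rank_ℚ(R)=1; free=2−1=1
SNF(R) diag = [2] → torsion [2]

Answer: M ≅ ℤ^1 ⊕ ℤ/2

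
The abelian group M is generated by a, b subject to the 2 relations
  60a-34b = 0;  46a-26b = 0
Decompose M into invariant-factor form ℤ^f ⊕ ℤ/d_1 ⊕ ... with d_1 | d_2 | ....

rank_ℚ(R)=2; free=2−2=0
SNF(R) diag = [2, 2] → torsion [2, 2]

Answer: M ≅ ℤ/2 ⊕ ℤ/2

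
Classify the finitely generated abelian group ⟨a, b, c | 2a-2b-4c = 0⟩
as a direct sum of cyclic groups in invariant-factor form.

Answer: M ≅ ℤ^2 ⊕ ℤ/2

Derivation:
rank_ℚ(R)=1; free=3−1=2
SNF(R) diag = [2] → torsion [2]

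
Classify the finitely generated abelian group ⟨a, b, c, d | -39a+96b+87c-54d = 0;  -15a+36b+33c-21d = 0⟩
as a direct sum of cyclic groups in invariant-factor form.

rank_ℚ(R)=2; free=4−2=2
SNF(R) diag = [3, 3] → torsion [3, 3]

Answer: M ≅ ℤ^2 ⊕ ℤ/3 ⊕ ℤ/3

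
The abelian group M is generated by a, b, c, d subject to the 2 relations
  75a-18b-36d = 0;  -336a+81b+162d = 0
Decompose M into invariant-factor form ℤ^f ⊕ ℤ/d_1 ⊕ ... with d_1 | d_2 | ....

Answer: M ≅ ℤ^2 ⊕ ℤ/3 ⊕ ℤ/9

Derivation:
rank_ℚ(R)=2; free=4−2=2
SNF(R) diag = [3, 9] → torsion [3, 9]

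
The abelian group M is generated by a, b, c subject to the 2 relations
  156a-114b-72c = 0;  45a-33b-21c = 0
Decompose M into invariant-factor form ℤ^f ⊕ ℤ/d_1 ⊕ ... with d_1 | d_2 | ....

rank_ℚ(R)=2; free=3−2=1
SNF(R) diag = [3, 6] → torsion [3, 6]

Answer: M ≅ ℤ^1 ⊕ ℤ/3 ⊕ ℤ/6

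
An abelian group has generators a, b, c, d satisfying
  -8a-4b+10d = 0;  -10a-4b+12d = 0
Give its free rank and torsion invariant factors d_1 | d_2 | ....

Answer: M ≅ ℤ^2 ⊕ ℤ/2 ⊕ ℤ/2

Derivation:
rank_ℚ(R)=2; free=4−2=2
SNF(R) diag = [2, 2] → torsion [2, 2]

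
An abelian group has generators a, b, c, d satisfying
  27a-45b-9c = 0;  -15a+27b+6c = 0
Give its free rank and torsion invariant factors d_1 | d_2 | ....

rank_ℚ(R)=2; free=4−2=2
SNF(R) diag = [3, 9] → torsion [3, 9]

Answer: M ≅ ℤ^2 ⊕ ℤ/3 ⊕ ℤ/9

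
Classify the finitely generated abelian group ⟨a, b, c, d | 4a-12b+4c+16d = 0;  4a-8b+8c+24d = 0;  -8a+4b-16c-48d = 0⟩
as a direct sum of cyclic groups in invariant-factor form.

Answer: M ≅ ℤ^1 ⊕ ℤ/4 ⊕ ℤ/4 ⊕ ℤ/12

Derivation:
rank_ℚ(R)=3; free=4−3=1
SNF(R) diag = [4, 4, 12] → torsion [4, 4, 12]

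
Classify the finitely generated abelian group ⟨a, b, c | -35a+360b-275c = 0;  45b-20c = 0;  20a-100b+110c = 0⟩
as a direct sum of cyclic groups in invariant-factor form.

rank_ℚ(R)=3; free=3−3=0
SNF(R) diag = [5, 5, 10] → torsion [5, 5, 10]

Answer: M ≅ ℤ/5 ⊕ ℤ/5 ⊕ ℤ/10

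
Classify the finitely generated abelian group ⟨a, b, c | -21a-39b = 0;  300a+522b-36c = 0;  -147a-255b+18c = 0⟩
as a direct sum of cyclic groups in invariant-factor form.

Answer: M ≅ ℤ/3 ⊕ ℤ/6 ⊕ ℤ/18

Derivation:
rank_ℚ(R)=3; free=3−3=0
SNF(R) diag = [3, 6, 18] → torsion [3, 6, 18]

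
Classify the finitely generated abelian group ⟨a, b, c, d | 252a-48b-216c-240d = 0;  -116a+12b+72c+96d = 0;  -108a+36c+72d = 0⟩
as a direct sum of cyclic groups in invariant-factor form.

Answer: M ≅ ℤ^1 ⊕ ℤ/4 ⊕ ℤ/12 ⊕ ℤ/36

Derivation:
rank_ℚ(R)=3; free=4−3=1
SNF(R) diag = [4, 12, 36] → torsion [4, 12, 36]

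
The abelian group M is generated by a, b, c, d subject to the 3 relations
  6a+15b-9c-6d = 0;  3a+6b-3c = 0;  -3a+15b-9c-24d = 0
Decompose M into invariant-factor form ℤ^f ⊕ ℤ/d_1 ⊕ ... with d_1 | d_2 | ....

rank_ℚ(R)=3; free=4−3=1
SNF(R) diag = [3, 3, 9] → torsion [3, 3, 9]

Answer: M ≅ ℤ^1 ⊕ ℤ/3 ⊕ ℤ/3 ⊕ ℤ/9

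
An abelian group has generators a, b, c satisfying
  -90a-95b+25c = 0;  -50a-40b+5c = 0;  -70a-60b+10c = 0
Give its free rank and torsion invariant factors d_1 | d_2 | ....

Answer: M ≅ ℤ/5 ⊕ ℤ/5 ⊕ ℤ/10

Derivation:
rank_ℚ(R)=3; free=3−3=0
SNF(R) diag = [5, 5, 10] → torsion [5, 5, 10]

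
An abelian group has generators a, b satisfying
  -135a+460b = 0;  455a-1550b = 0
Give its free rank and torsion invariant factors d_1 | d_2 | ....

Answer: M ≅ ℤ/5 ⊕ ℤ/10

Derivation:
rank_ℚ(R)=2; free=2−2=0
SNF(R) diag = [5, 10] → torsion [5, 10]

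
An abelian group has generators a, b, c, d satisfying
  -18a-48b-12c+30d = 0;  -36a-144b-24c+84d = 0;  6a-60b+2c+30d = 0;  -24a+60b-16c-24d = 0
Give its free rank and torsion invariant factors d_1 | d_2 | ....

rank_ℚ(R)=4; free=4−4=0
SNF(R) diag = [2, 6, 12, 24] → torsion [2, 6, 12, 24]

Answer: M ≅ ℤ/2 ⊕ ℤ/6 ⊕ ℤ/12 ⊕ ℤ/24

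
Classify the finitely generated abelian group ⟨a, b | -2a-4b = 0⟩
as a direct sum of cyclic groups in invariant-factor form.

Answer: M ≅ ℤ^1 ⊕ ℤ/2

Derivation:
rank_ℚ(R)=1; free=2−1=1
SNF(R) diag = [2] → torsion [2]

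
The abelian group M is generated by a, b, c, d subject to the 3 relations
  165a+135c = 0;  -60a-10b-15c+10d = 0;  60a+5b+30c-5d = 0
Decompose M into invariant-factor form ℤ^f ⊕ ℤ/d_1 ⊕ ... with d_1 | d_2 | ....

Answer: M ≅ ℤ^1 ⊕ ℤ/5 ⊕ ℤ/15 ⊕ ℤ/45

Derivation:
rank_ℚ(R)=3; free=4−3=1
SNF(R) diag = [5, 15, 45] → torsion [5, 15, 45]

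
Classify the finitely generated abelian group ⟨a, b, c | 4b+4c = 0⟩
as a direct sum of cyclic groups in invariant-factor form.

rank_ℚ(R)=1; free=3−1=2
SNF(R) diag = [4] → torsion [4]

Answer: M ≅ ℤ^2 ⊕ ℤ/4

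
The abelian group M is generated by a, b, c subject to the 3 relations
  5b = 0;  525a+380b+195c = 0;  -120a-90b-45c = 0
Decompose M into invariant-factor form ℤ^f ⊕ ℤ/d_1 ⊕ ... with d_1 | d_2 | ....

Answer: M ≅ ℤ/5 ⊕ ℤ/15 ⊕ ℤ/15

Derivation:
rank_ℚ(R)=3; free=3−3=0
SNF(R) diag = [5, 15, 15] → torsion [5, 15, 15]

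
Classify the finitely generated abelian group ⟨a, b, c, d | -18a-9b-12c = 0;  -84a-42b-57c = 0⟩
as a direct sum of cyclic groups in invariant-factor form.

rank_ℚ(R)=2; free=4−2=2
SNF(R) diag = [3, 3] → torsion [3, 3]

Answer: M ≅ ℤ^2 ⊕ ℤ/3 ⊕ ℤ/3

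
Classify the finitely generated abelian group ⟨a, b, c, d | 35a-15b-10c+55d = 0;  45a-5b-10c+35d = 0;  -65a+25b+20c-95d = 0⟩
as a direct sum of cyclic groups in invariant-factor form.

rank_ℚ(R)=3; free=4−3=1
SNF(R) diag = [5, 10, 10] → torsion [5, 10, 10]

Answer: M ≅ ℤ^1 ⊕ ℤ/5 ⊕ ℤ/10 ⊕ ℤ/10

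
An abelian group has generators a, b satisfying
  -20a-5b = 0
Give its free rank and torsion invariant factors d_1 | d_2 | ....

rank_ℚ(R)=1; free=2−1=1
SNF(R) diag = [5] → torsion [5]

Answer: M ≅ ℤ^1 ⊕ ℤ/5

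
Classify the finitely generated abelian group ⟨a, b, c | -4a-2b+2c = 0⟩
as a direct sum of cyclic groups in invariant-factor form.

Answer: M ≅ ℤ^2 ⊕ ℤ/2

Derivation:
rank_ℚ(R)=1; free=3−1=2
SNF(R) diag = [2] → torsion [2]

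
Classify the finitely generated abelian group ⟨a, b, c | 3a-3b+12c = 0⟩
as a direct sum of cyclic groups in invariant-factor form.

Answer: M ≅ ℤ^2 ⊕ ℤ/3

Derivation:
rank_ℚ(R)=1; free=3−1=2
SNF(R) diag = [3] → torsion [3]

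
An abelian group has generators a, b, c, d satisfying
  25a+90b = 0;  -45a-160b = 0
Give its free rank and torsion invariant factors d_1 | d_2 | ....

rank_ℚ(R)=2; free=4−2=2
SNF(R) diag = [5, 10] → torsion [5, 10]

Answer: M ≅ ℤ^2 ⊕ ℤ/5 ⊕ ℤ/10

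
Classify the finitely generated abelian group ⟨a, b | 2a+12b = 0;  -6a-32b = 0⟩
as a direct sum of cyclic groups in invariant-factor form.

Answer: M ≅ ℤ/2 ⊕ ℤ/4

Derivation:
rank_ℚ(R)=2; free=2−2=0
SNF(R) diag = [2, 4] → torsion [2, 4]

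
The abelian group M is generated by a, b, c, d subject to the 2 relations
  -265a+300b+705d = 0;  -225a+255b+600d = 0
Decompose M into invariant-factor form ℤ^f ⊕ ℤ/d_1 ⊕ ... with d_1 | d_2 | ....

Answer: M ≅ ℤ^2 ⊕ ℤ/5 ⊕ ℤ/15

Derivation:
rank_ℚ(R)=2; free=4−2=2
SNF(R) diag = [5, 15] → torsion [5, 15]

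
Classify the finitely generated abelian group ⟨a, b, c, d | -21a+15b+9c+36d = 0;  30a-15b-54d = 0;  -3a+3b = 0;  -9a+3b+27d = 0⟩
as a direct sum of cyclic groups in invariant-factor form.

rank_ℚ(R)=4; free=4−4=0
SNF(R) diag = [3, 3, 9, 27] → torsion [3, 3, 9, 27]

Answer: M ≅ ℤ/3 ⊕ ℤ/3 ⊕ ℤ/9 ⊕ ℤ/27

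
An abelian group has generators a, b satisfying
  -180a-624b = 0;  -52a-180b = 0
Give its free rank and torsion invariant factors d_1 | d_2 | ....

rank_ℚ(R)=2; free=2−2=0
SNF(R) diag = [4, 12] → torsion [4, 12]

Answer: M ≅ ℤ/4 ⊕ ℤ/12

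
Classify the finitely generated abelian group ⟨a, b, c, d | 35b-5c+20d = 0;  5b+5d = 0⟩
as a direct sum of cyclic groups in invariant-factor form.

rank_ℚ(R)=2; free=4−2=2
SNF(R) diag = [5, 5] → torsion [5, 5]

Answer: M ≅ ℤ^2 ⊕ ℤ/5 ⊕ ℤ/5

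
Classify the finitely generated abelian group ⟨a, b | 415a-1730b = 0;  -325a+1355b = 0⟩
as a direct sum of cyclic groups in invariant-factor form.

Answer: M ≅ ℤ/5 ⊕ ℤ/15

Derivation:
rank_ℚ(R)=2; free=2−2=0
SNF(R) diag = [5, 15] → torsion [5, 15]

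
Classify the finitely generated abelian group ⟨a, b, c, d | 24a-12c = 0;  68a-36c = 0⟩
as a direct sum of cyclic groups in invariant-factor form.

rank_ℚ(R)=2; free=4−2=2
SNF(R) diag = [4, 12] → torsion [4, 12]

Answer: M ≅ ℤ^2 ⊕ ℤ/4 ⊕ ℤ/12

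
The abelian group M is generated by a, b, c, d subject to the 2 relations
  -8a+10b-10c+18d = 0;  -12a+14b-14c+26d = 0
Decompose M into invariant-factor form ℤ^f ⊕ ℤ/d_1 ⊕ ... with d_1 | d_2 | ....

Answer: M ≅ ℤ^2 ⊕ ℤ/2 ⊕ ℤ/4

Derivation:
rank_ℚ(R)=2; free=4−2=2
SNF(R) diag = [2, 4] → torsion [2, 4]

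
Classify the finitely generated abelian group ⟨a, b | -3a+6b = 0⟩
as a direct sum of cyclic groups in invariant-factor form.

rank_ℚ(R)=1; free=2−1=1
SNF(R) diag = [3] → torsion [3]

Answer: M ≅ ℤ^1 ⊕ ℤ/3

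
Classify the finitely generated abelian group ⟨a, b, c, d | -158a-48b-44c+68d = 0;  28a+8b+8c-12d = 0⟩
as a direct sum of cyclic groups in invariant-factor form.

Answer: M ≅ ℤ^2 ⊕ ℤ/2 ⊕ ℤ/4

Derivation:
rank_ℚ(R)=2; free=4−2=2
SNF(R) diag = [2, 4] → torsion [2, 4]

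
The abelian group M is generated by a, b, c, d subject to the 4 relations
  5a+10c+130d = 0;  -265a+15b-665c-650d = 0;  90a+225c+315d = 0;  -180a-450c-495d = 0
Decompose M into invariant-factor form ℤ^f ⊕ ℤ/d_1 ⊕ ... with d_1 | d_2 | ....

rank_ℚ(R)=4; free=4−4=0
SNF(R) diag = [5, 15, 45, 135] → torsion [5, 15, 45, 135]

Answer: M ≅ ℤ/5 ⊕ ℤ/15 ⊕ ℤ/45 ⊕ ℤ/135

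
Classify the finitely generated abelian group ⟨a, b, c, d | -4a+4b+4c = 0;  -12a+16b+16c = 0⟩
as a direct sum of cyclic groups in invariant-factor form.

Answer: M ≅ ℤ^2 ⊕ ℤ/4 ⊕ ℤ/4

Derivation:
rank_ℚ(R)=2; free=4−2=2
SNF(R) diag = [4, 4] → torsion [4, 4]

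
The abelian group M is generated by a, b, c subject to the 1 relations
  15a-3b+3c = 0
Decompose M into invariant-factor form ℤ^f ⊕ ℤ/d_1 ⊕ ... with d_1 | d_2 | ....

Answer: M ≅ ℤ^2 ⊕ ℤ/3

Derivation:
rank_ℚ(R)=1; free=3−1=2
SNF(R) diag = [3] → torsion [3]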